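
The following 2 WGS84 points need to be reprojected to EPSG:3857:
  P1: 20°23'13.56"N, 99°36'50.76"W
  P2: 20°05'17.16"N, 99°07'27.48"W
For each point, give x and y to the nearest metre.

Web Mercator: x = R·λ, y = R·ln tan(π/4+φ/2), R = 6378137 m.
P1 (20.3871°, -99.6141°) → (-11088990.888, 2318945.061) m.
P2 (20.0881°, -99.1243°) → (-11034466.601, 2283470.507) m.

P1: x -11088991 m, y 2318945 m; P2: x -11034467 m, y 2283471 m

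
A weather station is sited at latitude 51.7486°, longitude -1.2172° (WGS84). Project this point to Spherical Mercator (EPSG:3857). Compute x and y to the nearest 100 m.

Web Mercator is spherical with R = a = 6378137 m.
x = R·λ = 6378137 × -0.021244148 = -135498.084 m.
y = R·ln tan(π/4 + φ/2) = 6378137 × 1.059054726 = 6754796.132 m.

x -135500 m, y 6754800 m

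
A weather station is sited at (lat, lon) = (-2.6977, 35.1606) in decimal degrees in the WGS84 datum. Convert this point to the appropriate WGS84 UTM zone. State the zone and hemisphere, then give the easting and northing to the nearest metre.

Longitude 35.1606° lies in the 6° band [30°, 36°), giving zone 36; latitude is south of the equator, so 36S.
Zone 36 central meridian λ₀ = 6×36 − 183 = 33°; Δλ = +2.1606°.
Transverse Mercator on WGS84 with k₀ = 0.9996 gives E = 740213.091 m, N = 9701607.635 m.

Zone 36S: E 740213 m, N 9701608 m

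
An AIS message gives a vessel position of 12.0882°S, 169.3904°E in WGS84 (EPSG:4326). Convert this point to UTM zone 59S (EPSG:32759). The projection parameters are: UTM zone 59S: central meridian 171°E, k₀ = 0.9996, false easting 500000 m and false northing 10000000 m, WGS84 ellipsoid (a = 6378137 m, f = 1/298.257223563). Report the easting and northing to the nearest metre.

Zone 59 central meridian λ₀ = 6×59 − 183 = 171°; Δλ = -1.6096°.
Transverse Mercator on WGS84 with k₀ = 0.9996 gives E = 324816.416 m, N = 8663177.937 m.

E 324816 m, N 8663178 m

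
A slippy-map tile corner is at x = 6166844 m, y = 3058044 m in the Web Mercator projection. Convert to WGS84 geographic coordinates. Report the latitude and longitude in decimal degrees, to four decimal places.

R = 6378137 m. λ = x/R = 55.39770220°.
φ = 2·arctan(exp(y/R)) − 90° = 2·arctan(1.61520) − 90° = 26.47509918°.

lat 26.4751°, lon 55.3977°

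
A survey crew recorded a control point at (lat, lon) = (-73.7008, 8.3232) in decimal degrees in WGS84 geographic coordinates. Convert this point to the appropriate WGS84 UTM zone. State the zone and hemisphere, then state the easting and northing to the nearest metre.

Longitude 8.3232° lies in the 6° band [6°, 12°), giving zone 32; latitude is south of the equator, so 32S.
Zone 32 central meridian λ₀ = 6×32 − 183 = 9°; Δλ = -0.6768°.
Transverse Mercator on WGS84 with k₀ = 0.9996 gives E = 478798.686 m, N = 1821221.080 m.

Zone 32S: E 478799 m, N 1821221 m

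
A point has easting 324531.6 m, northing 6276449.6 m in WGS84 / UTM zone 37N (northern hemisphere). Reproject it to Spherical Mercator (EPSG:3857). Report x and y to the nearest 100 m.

Unproject from UTM 37N (λ₀ = 39°) → φ = 56.59940023°, λ = 36.14169984°.
Web Mercator (R = 6378137 m): x = 4023275.623 m, y = 7678676.532 m.

x 4023300 m, y 7678700 m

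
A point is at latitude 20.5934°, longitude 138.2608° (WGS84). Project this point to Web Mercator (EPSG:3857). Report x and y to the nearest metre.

x 15391122 m, y 2343461 m

Web Mercator is spherical with R = a = 6378137 m.
x = R·λ = 6378137 × 2.413106186 = 15391121.853 m.
y = R·ln tan(π/4 + φ/2) = 6378137 × 0.367420987 = 2343461.393 m.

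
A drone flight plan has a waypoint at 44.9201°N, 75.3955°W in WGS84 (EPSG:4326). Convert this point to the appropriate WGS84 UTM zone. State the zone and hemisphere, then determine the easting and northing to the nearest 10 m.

Zone 18N: E 468790 m, N 4974150 m

Longitude -75.3955° lies in the 6° band [-78°, -72°), giving zone 18; latitude is north of the equator, so 18N.
Zone 18 central meridian λ₀ = 6×18 − 183 = -75°; Δλ = -0.3955°.
Transverse Mercator on WGS84 with k₀ = 0.9996 gives E = 468785.257 m, N = 4974150.659 m.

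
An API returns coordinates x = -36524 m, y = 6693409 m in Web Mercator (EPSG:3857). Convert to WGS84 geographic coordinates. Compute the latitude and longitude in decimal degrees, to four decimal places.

lat 51.4059°, lon -0.3281°

R = 6378137 m. λ = x/R = -0.32810067°.
φ = 2·arctan(exp(y/R)) − 90° = 2·arctan(2.85602) − 90° = 51.40589862°.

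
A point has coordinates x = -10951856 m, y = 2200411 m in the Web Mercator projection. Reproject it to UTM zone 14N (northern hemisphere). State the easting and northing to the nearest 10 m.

Web Mercator inverse (R = 6378137 m) → φ = 19.38580259°, λ = -98.38219634°.
UTM 14N forward: E = 564873.431 m, N = 2143632.648 m.

E 564870 m, N 2143630 m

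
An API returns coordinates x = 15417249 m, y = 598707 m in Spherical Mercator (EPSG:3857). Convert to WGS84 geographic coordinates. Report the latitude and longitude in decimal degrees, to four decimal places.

R = 6378137 m. λ = x/R = 138.49550416°.
φ = 2·arctan(exp(y/R)) − 90° = 2·arctan(1.09842) − 90° = 5.37039556°.

lat 5.3704°, lon 138.4955°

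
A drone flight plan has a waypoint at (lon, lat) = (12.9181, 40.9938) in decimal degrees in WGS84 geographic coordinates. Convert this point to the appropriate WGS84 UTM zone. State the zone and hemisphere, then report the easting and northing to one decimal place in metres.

Longitude 12.9181° lies in the 6° band [12°, 18°), giving zone 33; latitude is north of the equator, so 33N.
Zone 33 central meridian λ₀ = 6×33 − 183 = 15°; Δλ = -2.0819°.
Transverse Mercator on WGS84 with k₀ = 0.9996 gives E = 324887.168 m, N = 4540156.258 m.

Zone 33N: E 324887.2 m, N 4540156.3 m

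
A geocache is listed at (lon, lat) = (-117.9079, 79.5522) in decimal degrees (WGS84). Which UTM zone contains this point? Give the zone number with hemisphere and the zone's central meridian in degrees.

Zone 11N, central meridian -117°

UTM zone = ⌊(λ + 180)/6⌋ + 1; -117.9079° ∈ [-120°, -114°) → zone 11.
Hemisphere: N (φ ≥ 0).
Central meridian λ₀ = 6×11 − 183 = -117°.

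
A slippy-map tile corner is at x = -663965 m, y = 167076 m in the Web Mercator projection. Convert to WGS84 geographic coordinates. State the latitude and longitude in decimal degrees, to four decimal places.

R = 6378137 m. λ = x/R = -5.96449908°.
φ = 2·arctan(exp(y/R)) − 90° = 2·arctan(1.02654) − 90° = 1.50069763°.

lat 1.5007°, lon -5.9645°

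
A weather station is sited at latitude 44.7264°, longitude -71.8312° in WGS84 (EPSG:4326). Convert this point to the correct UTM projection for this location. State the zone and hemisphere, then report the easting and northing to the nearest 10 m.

Zone 19N: E 275800 m, N 4956460 m

Longitude -71.8312° lies in the 6° band [-72°, -66°), giving zone 19; latitude is north of the equator, so 19N.
Zone 19 central meridian λ₀ = 6×19 − 183 = -69°; Δλ = -2.8312°.
Transverse Mercator on WGS84 with k₀ = 0.9996 gives E = 275797.731 m, N = 4956457.399 m.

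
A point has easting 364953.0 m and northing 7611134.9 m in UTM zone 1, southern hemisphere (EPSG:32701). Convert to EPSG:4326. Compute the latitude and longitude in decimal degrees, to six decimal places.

Zone 1S: λ₀ = -177°, k₀ = 0.9996, false easting 500000 m, false northing 10000000 m.
Meridian distance M = (N − FN)/k₀ = -2389821.0 m.
Inverse transverse Mercator on WGS84 gives φ = -21.59770029°, λ = -178.30460017°.

lat -21.597700°, lon -178.304600°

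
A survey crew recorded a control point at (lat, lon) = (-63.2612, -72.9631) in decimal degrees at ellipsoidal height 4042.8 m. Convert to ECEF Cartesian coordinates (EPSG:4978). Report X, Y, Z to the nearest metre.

X 843566 m, Y -2752837 m, Z -5676747 m

WGS84: a = 6378137 m, e² = 0.006694380; N(φ) = a/√(1−e²sin²φ) = 6395232.648 m.
X = (N+h)·cosφ·cosλ = 843565.831 m; Y = (N+h)·cosφ·sinλ = -2752837.333 m; Z = (N(1−e²)+h)·sinφ = -5676747.067 m.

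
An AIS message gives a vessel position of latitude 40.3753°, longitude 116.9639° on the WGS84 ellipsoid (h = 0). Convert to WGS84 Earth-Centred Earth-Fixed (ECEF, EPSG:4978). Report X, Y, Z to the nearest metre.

WGS84: a = 6378137 m, e² = 0.006694380; N(φ) = a/√(1−e²sin²φ) = 6387114.614 m.
X = (N+h)·cosφ·cosλ = -2206302.434 m; Y = (N+h)·cosφ·sinλ = 4336865.286 m; Z = (N(1−e²)+h)·sinφ = 4109820.718 m.

X -2206302 m, Y 4336865 m, Z 4109821 m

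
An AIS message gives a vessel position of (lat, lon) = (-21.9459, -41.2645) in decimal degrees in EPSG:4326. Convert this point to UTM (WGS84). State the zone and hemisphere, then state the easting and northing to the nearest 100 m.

Longitude -41.2645° lies in the 6° band [-42°, -36°), giving zone 24; latitude is south of the equator, so 24S.
Zone 24 central meridian λ₀ = 6×24 − 183 = -39°; Δλ = -2.2645°.
Transverse Mercator on WGS84 with k₀ = 0.9996 gives E = 266123.662 m, N = 7571433.225 m.

Zone 24S: E 266100 m, N 7571400 m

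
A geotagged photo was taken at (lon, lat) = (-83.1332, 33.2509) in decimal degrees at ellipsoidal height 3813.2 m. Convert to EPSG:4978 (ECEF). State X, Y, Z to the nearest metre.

WGS84: a = 6378137 m, e² = 0.006694380; N(φ) = a/√(1−e²sin²φ) = 6384565.016 m.
X = (N+h)·cosφ·cosλ = 638752.555 m; Y = (N+h)·cosφ·sinλ = -5304134.663 m; Z = (N(1−e²)+h)·sinφ = 3479353.443 m.

X 638753 m, Y -5304135 m, Z 3479353 m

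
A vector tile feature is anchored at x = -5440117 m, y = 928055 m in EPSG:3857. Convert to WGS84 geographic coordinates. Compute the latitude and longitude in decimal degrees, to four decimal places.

R = 6378137 m. λ = x/R = -48.86940248°.
φ = 2·arctan(exp(y/R)) − 90° = 2·arctan(1.15662) − 90° = 8.30759681°.

lat 8.3076°, lon -48.8694°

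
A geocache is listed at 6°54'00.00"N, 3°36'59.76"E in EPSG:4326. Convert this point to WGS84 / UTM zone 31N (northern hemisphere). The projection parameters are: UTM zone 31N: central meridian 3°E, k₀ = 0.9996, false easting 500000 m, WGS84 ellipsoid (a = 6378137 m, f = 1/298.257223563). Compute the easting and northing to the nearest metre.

E 568120 m, N 762738 m

Zone 31 central meridian λ₀ = 6×31 − 183 = 3°; Δλ = +0.6166°.
Transverse Mercator on WGS84 with k₀ = 0.9996 gives E = 568119.784 m, N = 762738.272 m.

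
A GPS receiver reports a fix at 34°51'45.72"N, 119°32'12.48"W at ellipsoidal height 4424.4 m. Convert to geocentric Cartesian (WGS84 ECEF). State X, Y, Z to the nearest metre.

WGS84: a = 6378137 m, e² = 0.006694380; N(φ) = a/√(1−e²sin²φ) = 6385123.985 m.
X = (N+h)·cosφ·cosλ = -2584598.104 m; Y = (N+h)·cosφ·sinλ = -4561423.387 m; Z = (N(1−e²)+h)·sinφ = 3627908.195 m.

X -2584598 m, Y -4561423 m, Z 3627908 m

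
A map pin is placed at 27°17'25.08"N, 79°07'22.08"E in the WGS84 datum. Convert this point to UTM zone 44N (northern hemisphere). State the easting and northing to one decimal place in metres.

Zone 44 central meridian λ₀ = 6×44 − 183 = 81°; Δλ = -1.8772°.
Transverse Mercator on WGS84 with k₀ = 0.9996 gives E = 314214.490 m, N = 3019985.059 m.

E 314214.5 m, N 3019985.1 m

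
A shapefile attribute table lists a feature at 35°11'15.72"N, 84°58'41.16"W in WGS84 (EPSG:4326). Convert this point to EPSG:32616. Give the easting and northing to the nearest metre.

Zone 16 central meridian λ₀ = 6×16 − 183 = -87°; Δλ = +2.0219°.
Transverse Mercator on WGS84 with k₀ = 0.9996 gives E = 684092.354 m, N = 3895730.859 m.

E 684092 m, N 3895731 m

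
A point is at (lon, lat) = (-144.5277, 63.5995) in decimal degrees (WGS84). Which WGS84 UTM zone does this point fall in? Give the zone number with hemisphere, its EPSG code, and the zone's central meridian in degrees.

UTM zone = ⌊(λ + 180)/6⌋ + 1; -144.5277° ∈ [-150°, -144°) → zone 6.
Hemisphere: N (φ ≥ 0).
Central meridian λ₀ = 6×6 − 183 = -147°.
EPSG code: 32606.

Zone 6N (EPSG:32606), central meridian -147°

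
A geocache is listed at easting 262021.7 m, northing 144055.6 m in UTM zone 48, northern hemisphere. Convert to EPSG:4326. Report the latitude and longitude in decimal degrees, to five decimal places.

lat 1.30240°, lon 102.86130°

Zone 48N: λ₀ = 105°, k₀ = 0.9996, false easting 500000 m.
Meridian distance M = (N − FN)/k₀ = 144113.2 m.
Inverse transverse Mercator on WGS84 gives φ = 1.30240027°, λ = 102.86129981°.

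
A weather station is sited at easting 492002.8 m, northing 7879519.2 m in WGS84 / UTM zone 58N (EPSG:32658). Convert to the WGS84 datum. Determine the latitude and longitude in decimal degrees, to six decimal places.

Zone 58N: λ₀ = 165°, k₀ = 0.9996, false easting 500000 m.
Meridian distance M = (N − FN)/k₀ = 7882672.3 m.
Inverse transverse Mercator on WGS84 gives φ = 71.01889982°, λ = 164.77970131°.

lat 71.018900°, lon 164.779701°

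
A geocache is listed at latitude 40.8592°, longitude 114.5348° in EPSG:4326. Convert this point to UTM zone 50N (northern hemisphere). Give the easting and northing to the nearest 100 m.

Zone 50 central meridian λ₀ = 6×50 − 183 = 117°; Δλ = -2.4652°.
Transverse Mercator on WGS84 with k₀ = 0.9996 gives E = 292222.976 m, N = 4526052.307 m.

E 292200 m, N 4526100 m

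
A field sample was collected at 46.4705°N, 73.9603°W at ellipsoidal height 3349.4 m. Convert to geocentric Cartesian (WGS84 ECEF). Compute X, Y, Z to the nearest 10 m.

X 1216520 m, Y -4231460 m, Z 4603850 m

WGS84: a = 6378137 m, e² = 0.006694380; N(φ) = a/√(1−e²sin²φ) = 6389388.801 m.
X = (N+h)·cosφ·cosλ = 1216524.259 m; Y = (N+h)·cosφ·sinλ = -4231456.394 m; Z = (N(1−e²)+h)·sinφ = 4603850.886 m.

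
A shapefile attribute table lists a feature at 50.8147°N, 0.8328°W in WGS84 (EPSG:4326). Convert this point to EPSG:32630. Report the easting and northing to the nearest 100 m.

E 652700 m, N 5631500 m

Zone 30 central meridian λ₀ = 6×30 − 183 = -3°; Δλ = +2.1672°.
Transverse Mercator on WGS84 with k₀ = 0.9996 gives E = 652669.165 m, N = 5631457.634 m.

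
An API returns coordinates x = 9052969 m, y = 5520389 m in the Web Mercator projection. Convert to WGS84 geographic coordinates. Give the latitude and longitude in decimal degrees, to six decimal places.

lat 44.354000°, lon 81.324204°

R = 6378137 m. λ = x/R = 81.32420419°.
φ = 2·arctan(exp(y/R)) − 90° = 2·arctan(2.37624) − 90° = 44.35400044°.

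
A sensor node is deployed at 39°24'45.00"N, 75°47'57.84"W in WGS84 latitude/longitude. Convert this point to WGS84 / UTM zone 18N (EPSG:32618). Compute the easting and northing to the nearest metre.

E 431182 m, N 4362859 m

Zone 18 central meridian λ₀ = 6×18 − 183 = -75°; Δλ = -0.7994°.
Transverse Mercator on WGS84 with k₀ = 0.9996 gives E = 431181.839 m, N = 4362858.590 m.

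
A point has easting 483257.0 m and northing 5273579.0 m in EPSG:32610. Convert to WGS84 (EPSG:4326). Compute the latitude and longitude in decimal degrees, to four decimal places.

lat 47.6154°, lon -123.2228°

Zone 10N: λ₀ = -123°, k₀ = 0.9996, false easting 500000 m.
Meridian distance M = (N − FN)/k₀ = 5275689.3 m.
Inverse transverse Mercator on WGS84 gives φ = 47.61539986°, λ = -123.22279967°.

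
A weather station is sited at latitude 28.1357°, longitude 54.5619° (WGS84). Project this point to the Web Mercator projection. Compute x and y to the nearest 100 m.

Web Mercator is spherical with R = a = 6378137 m.
x = R·λ = 6378137 × 0.952284801 = 6073802.925 m.
y = R·ln tan(π/4 + φ/2) = 6378137 × 0.512076372 = 3266093.253 m.

x 6073800 m, y 3266100 m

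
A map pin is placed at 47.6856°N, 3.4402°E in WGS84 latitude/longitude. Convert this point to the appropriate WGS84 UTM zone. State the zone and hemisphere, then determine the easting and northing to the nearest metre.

Zone 31N: E 533036 m, N 5281451 m

Longitude 3.4402° lies in the 6° band [0°, 6°), giving zone 31; latitude is north of the equator, so 31N.
Zone 31 central meridian λ₀ = 6×31 − 183 = 3°; Δλ = +0.4402°.
Transverse Mercator on WGS84 with k₀ = 0.9996 gives E = 533035.927 m, N = 5281450.775 m.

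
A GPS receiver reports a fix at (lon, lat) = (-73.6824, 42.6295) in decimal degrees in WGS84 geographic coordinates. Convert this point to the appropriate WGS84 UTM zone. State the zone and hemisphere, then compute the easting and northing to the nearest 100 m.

Longitude -73.6824° lies in the 6° band [-78°, -72°), giving zone 18; latitude is north of the equator, so 18N.
Zone 18 central meridian λ₀ = 6×18 − 183 = -75°; Δλ = +1.3176°.
Transverse Mercator on WGS84 with k₀ = 0.9996 gives E = 608039.221 m, N = 4720514.142 m.

Zone 18N: E 608000 m, N 4720500 m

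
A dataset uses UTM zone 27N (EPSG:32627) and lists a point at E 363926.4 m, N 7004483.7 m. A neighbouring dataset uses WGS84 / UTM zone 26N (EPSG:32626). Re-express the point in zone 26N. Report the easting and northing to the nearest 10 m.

UTM 27N → geographic: φ = 63.14389985°, λ = -23.70030039°.
UTM 26N (λ₀ = -27°) forward: E = 666260.558 m, N = 7005895.106 m.

E 666260 m, N 7005900 m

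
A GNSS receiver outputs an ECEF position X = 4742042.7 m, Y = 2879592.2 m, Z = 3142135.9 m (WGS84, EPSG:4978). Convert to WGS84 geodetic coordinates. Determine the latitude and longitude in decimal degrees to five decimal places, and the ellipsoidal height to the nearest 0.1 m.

lat 29.69100°, lon 31.26810°, h 2971.5 m

λ = atan2(Y, X) = 31.26810011°; p = √(X²+Y²) = 5547884.3 m.
Bowring's method on WGS84 (a = 6378137 m, b = 6356752.314 m) gives φ = 29.69099953°, h = 2971.541 m.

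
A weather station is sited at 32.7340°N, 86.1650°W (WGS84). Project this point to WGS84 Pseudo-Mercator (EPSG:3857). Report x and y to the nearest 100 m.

Web Mercator is spherical with R = a = 6378137 m.
x = R·λ = 6378137 × -1.503862950 = -9591843.924 m.
y = R·ln tan(π/4 + φ/2) = 6378137 × 0.605200218 = 3860049.903 m.

x -9591800 m, y 3860000 m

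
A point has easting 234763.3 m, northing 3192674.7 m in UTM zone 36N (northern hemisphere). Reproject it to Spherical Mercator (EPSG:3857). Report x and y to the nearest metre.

x 3370943 m, y 3354586 m

Unproject from UTM 36N (λ₀ = 33°) → φ = 28.83440025°, λ = 30.28170028°.
Web Mercator (R = 6378137 m): x = 3370943.455 m, y = 3354585.734 m.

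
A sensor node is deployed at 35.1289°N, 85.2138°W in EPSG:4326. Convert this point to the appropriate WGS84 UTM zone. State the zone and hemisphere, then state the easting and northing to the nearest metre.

Longitude -85.2138° lies in the 6° band [-90°, -84°), giving zone 16; latitude is north of the equator, so 16N.
Zone 16 central meridian λ₀ = 6×16 − 183 = -87°; Δλ = +1.7862°.
Transverse Mercator on WGS84 with k₀ = 0.9996 gives E = 662746.669 m, N = 3888797.747 m.

Zone 16N: E 662747 m, N 3888798 m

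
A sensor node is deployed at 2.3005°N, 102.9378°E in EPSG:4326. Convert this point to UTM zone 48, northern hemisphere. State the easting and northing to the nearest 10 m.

E 270660 m, N 254440 m

Zone 48 central meridian λ₀ = 6×48 − 183 = 105°; Δλ = -2.0622°.
Transverse Mercator on WGS84 with k₀ = 0.9996 gives E = 270662.784 m, N = 254441.464 m.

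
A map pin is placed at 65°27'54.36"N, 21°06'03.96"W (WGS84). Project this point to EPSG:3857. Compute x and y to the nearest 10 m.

x -2348960 m, y 9731960 m

Web Mercator is spherical with R = a = 6378137 m.
x = R·λ = 6378137 × -0.368283671 = -2348963.707 m.
y = R·ln tan(π/4 + φ/2) = 6378137 × 1.525831307 = 9731961.117 m.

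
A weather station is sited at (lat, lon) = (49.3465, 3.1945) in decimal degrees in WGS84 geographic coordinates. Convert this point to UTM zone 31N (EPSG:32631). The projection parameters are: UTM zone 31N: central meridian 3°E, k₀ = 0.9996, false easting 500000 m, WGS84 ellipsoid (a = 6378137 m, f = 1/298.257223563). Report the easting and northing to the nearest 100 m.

Zone 31 central meridian λ₀ = 6×31 − 183 = 3°; Δλ = +0.1945°.
Transverse Mercator on WGS84 with k₀ = 0.9996 gives E = 514127.271 m, N = 5465993.896 m.

E 514100 m, N 5466000 m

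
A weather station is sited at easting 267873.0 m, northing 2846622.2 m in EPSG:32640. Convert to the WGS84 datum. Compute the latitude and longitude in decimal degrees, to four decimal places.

Zone 40N: λ₀ = 57°, k₀ = 0.9996, false easting 500000 m.
Meridian distance M = (N − FN)/k₀ = 2847761.3 m.
Inverse transverse Mercator on WGS84 gives φ = 25.71920029°, λ = 54.68639969°.

lat 25.7192°, lon 54.6864°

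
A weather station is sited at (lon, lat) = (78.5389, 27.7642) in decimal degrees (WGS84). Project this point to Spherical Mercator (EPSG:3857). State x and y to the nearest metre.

x 8742910 m, y 3219277 m

Web Mercator is spherical with R = a = 6378137 m.
x = R·λ = 6378137 × 1.370762396 = 8742910.355 m.
y = R·ln tan(π/4 + φ/2) = 6378137 × 0.504736289 = 3219277.200 m.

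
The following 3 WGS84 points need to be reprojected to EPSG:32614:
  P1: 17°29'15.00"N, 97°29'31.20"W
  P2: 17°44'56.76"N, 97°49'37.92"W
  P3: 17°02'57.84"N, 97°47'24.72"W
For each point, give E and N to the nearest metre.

UTM zone 14N: λ₀ = -99°, k₀ = 0.9996.
P1 (17.4875°, -97.4920°) → (660110.877, 1934119.278) m.
P2 (17.7491°, -97.8272°) → (624337.195, 1962815.270) m.
P3 (17.0494°, -97.7902°) → (628749.219, 1885418.498) m.

P1: E 660111 m, N 1934119 m; P2: E 624337 m, N 1962815 m; P3: E 628749 m, N 1885418 m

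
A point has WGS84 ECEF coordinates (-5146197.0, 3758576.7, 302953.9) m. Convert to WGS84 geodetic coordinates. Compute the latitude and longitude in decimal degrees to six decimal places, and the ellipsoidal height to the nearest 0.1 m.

lat 2.740100°, lon 143.857100°, h 1725.2 m

λ = atan2(Y, X) = 143.85710043°; p = √(X²+Y²) = 6372616.6 m.
Bowring's method on WGS84 (a = 6378137 m, b = 6356752.314 m) gives φ = 2.74010014°, h = 1725.211 m.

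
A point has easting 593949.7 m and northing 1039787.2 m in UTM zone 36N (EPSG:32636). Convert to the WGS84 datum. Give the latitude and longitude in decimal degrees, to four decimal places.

lat 9.4054°, lon 33.8557°

Zone 36N: λ₀ = 33°, k₀ = 0.9996, false easting 500000 m.
Meridian distance M = (N − FN)/k₀ = 1040203.3 m.
Inverse transverse Mercator on WGS84 gives φ = 9.40539977°, λ = 33.85570023°.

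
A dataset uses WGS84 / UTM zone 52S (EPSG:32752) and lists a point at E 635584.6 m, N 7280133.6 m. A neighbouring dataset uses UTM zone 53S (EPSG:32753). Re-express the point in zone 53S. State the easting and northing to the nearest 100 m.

E 27800 m, N 7272800 m

UTM 52S → geographic: φ = -24.58690043°, λ = 130.33909983°.
UTM 53S (λ₀ = 135°) forward: E = 27766.752 m, N = 7272789.282 m.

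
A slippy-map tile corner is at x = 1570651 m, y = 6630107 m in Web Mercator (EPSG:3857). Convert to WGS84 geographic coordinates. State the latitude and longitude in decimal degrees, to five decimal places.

R = 6378137 m. λ = x/R = 14.10939799°.
φ = 2·arctan(exp(y/R)) − 90° = 2·arctan(2.82782) − 90° = 51.04979719°.

lat 51.04980°, lon 14.10940°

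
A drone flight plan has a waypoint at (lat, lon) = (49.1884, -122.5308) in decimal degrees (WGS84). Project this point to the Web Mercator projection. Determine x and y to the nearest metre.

Web Mercator is spherical with R = a = 6378137 m.
x = R·λ = 6378137 × -2.138565895 = -13640066.262 m.
y = R·ln tan(π/4 + φ/2) = 6378137 × 0.988829435 = 6306889.604 m.

x -13640066 m, y 6306890 m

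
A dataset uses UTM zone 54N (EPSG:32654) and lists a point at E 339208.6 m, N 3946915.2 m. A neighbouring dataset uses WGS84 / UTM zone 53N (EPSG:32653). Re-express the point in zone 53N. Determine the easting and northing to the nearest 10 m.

UTM 54N → geographic: φ = 35.65300024°, λ = 139.22379963°.
UTM 53N (λ₀ = 135°) forward: E = 882453.553 m, N = 3953687.782 m.

E 882450 m, N 3953690 m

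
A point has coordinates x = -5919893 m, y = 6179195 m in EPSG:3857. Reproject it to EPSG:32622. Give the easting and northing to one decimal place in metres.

Web Mercator inverse (R = 6378137 m) → φ = 48.43299817°, λ = -53.17930362°.
UTM 22N forward: E = 338803.362 m, N = 5366722.168 m.

E 338803.4 m, N 5366722.2 m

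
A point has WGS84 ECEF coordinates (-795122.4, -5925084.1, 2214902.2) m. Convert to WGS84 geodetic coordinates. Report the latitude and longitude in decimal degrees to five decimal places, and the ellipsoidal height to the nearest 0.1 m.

λ = atan2(Y, X) = -97.64319991°; p = √(X²+Y²) = 5978197.2 m.
Bowring's method on WGS84 (a = 6378137 m, b = 6356752.314 m) gives φ = 20.45520013°, h = -230.075 m.

lat 20.45520°, lon -97.64320°, h -230.1 m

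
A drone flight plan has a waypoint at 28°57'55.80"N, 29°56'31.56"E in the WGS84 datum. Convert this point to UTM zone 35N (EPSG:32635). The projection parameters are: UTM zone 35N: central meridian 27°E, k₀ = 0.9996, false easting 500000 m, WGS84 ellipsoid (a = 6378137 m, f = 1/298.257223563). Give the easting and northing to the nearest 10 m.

Zone 35 central meridian λ₀ = 6×35 − 183 = 27°; Δλ = +2.9421°.
Transverse Mercator on WGS84 with k₀ = 0.9996 gives E = 786722.822 m, N = 3207730.382 m.

E 786720 m, N 3207730 m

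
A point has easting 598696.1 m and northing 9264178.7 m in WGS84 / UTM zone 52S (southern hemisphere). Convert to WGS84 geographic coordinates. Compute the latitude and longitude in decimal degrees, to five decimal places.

lat -6.65610°, lon 129.89290°

Zone 52S: λ₀ = 129°, k₀ = 0.9996, false easting 500000 m, false northing 10000000 m.
Meridian distance M = (N − FN)/k₀ = -736115.7 m.
Inverse transverse Mercator on WGS84 gives φ = -6.65609972°, λ = 129.89290024°.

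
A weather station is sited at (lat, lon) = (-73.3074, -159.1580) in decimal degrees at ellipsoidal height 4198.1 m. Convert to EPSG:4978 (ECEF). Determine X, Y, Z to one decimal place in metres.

X -1718566.1 m, Y -654264.0 m, Z -6091205.3 m

WGS84: a = 6378137 m, e² = 0.006694380; N(φ) = a/√(1−e²sin²φ) = 6397815.146 m.
X = (N+h)·cosφ·cosλ = -1718566.063 m; Y = (N+h)·cosφ·sinλ = -654263.965 m; Z = (N(1−e²)+h)·sinφ = -6091205.294 m.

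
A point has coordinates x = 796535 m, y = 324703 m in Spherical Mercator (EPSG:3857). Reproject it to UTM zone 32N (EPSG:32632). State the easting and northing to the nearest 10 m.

E 294970 m, N 322430 m

Web Mercator inverse (R = 6378137 m) → φ = 2.91559756°, λ = 7.15539565°.
UTM 32N forward: E = 294970.165 m, N = 322431.843 m.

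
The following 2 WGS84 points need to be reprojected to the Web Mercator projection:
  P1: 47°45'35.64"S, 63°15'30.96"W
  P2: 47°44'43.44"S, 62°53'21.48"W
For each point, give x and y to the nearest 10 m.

Web Mercator: x = R·λ, y = R·ln tan(π/4+φ/2), R = 6378137 m.
P1 (-47.7599°, -63.2586°) → (-7041915.140, -6067003.297) m.
P2 (-47.7454°, -62.8893°) → (-7000804.852, -6064602.503) m.

P1: x -7041920 m, y -6067000 m; P2: x -7000800 m, y -6064600 m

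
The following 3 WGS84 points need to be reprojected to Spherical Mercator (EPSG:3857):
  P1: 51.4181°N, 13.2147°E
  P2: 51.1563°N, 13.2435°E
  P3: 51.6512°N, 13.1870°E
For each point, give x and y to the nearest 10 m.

Web Mercator: x = R·λ, y = R·ln tan(π/4+φ/2), R = 6378137 m.
P1 (51.4181°, 13.2147°) → (1471053.675, 6695586.676) m.
P2 (51.1563°, 13.2435°) → (1474259.676, 6648988.091) m.
P3 (51.6512°, 13.1870°) → (1467970.125, 6737301.994) m.

P1: x 1471050 m, y 6695590 m; P2: x 1474260 m, y 6648990 m; P3: x 1467970 m, y 6737300 m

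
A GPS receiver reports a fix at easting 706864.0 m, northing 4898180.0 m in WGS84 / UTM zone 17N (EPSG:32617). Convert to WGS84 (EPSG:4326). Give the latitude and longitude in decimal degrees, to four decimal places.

lat 44.2075°, lon -78.4108°

Zone 17N: λ₀ = -81°, k₀ = 0.9996, false easting 500000 m.
Meridian distance M = (N − FN)/k₀ = 4900140.1 m.
Inverse transverse Mercator on WGS84 gives φ = 44.20749984°, λ = -78.41080026°.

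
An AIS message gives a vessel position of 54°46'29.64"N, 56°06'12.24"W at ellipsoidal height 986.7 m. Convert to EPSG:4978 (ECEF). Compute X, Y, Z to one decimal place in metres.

X 2056593.3 m, Y -3060926.0 m, Z 5187776.3 m

WGS84: a = 6378137 m, e² = 0.006694380; N(φ) = a/√(1−e²sin²φ) = 6392431.266 m.
X = (N+h)·cosφ·cosλ = 2056593.275 m; Y = (N+h)·cosφ·sinλ = -3060926.015 m; Z = (N(1−e²)+h)·sinφ = 5187776.324 m.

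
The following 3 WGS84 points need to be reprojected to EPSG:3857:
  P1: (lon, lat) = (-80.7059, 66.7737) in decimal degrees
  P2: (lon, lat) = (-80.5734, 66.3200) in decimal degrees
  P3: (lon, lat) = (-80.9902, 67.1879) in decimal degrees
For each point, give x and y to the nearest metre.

P1: x -8984140 m, y 10091884 m; P2: x -8969390 m, y 9964981 m; P3: x -9015788 m, y 10209799 m

Web Mercator: x = R·λ, y = R·ln tan(π/4+φ/2), R = 6378137 m.
P1 (66.7737°, -80.7059°) → (-8984139.692, 10091883.684) m.
P2 (66.3200°, -80.5734°) → (-8969389.859, 9964980.906) m.
P3 (67.1879°, -80.9902°) → (-9015787.823, 10209799.489) m.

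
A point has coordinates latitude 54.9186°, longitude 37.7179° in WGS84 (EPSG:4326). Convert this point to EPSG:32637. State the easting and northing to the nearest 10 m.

Zone 37 central meridian λ₀ = 6×37 − 183 = 39°; Δλ = -1.2821°.
Transverse Mercator on WGS84 with k₀ = 0.9996 gives E = 417822.316 m, N = 6086485.834 m.

E 417820 m, N 6086490 m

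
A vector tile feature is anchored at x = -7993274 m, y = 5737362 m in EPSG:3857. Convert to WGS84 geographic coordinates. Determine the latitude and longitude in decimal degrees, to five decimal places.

R = 6378137 m. λ = x/R = -71.80480204°.
φ = 2·arctan(exp(y/R)) − 90° = 2·arctan(2.45846) − 90° = 45.73109986°.

lat 45.73110°, lon -71.80480°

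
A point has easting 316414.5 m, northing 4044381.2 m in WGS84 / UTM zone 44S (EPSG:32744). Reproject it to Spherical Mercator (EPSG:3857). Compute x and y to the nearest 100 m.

x 8707200 m, y -7116700 m

Unproject from UTM 44S (λ₀ = 81°) → φ = -53.71689970°, λ = 78.21779976°.
Web Mercator (R = 6378137 m): x = 8707165.640 m, y = -7116721.762 m.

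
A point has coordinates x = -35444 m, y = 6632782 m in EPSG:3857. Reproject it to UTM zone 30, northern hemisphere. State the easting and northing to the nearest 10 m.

Web Mercator inverse (R = 6378137 m) → φ = 51.06490101°, λ = -0.31839887°.
UTM 30N forward: E = 687889.877 m, N = 5660463.441 m.

E 687890 m, N 5660460 m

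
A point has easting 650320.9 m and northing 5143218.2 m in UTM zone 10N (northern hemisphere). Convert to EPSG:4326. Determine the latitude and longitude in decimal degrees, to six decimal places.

Zone 10N: λ₀ = -123°, k₀ = 0.9996, false easting 500000 m.
Meridian distance M = (N − FN)/k₀ = 5145276.3 m.
Inverse transverse Mercator on WGS84 gives φ = 46.42579975°, λ = -121.04360048°.

lat 46.425800°, lon -121.043600°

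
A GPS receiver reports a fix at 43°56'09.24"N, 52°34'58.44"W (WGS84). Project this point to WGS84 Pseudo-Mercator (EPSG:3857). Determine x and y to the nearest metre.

x -5853502 m, y 5455528 m

Web Mercator is spherical with R = a = 6378137 m.
x = R·λ = 6378137 × -0.917744735 = -5853501.652 m.
y = R·ln tan(π/4 + φ/2) = 6378137 × 0.855348186 = 5455527.913 m.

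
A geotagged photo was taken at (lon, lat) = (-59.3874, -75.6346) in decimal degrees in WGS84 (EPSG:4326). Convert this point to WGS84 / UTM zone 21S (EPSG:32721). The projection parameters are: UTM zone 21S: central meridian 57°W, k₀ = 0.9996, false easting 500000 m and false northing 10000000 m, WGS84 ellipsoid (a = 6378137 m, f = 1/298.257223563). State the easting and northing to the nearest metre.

E 433898 m, N 1604252 m

Zone 21 central meridian λ₀ = 6×21 − 183 = -57°; Δλ = -2.3874°.
Transverse Mercator on WGS84 with k₀ = 0.9996 gives E = 433897.739 m, N = 1604252.208 m.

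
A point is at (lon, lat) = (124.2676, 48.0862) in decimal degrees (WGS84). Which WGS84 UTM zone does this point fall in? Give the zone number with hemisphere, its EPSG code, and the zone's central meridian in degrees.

UTM zone = ⌊(λ + 180)/6⌋ + 1; 124.2676° ∈ [120°, 126°) → zone 51.
Hemisphere: N (φ ≥ 0).
Central meridian λ₀ = 6×51 − 183 = 123°.
EPSG code: 32651.

Zone 51N (EPSG:32651), central meridian 123°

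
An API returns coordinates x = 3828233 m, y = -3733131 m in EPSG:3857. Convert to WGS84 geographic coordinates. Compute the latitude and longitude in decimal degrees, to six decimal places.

R = 6378137 m. λ = x/R = 34.38960215°.
φ = 2·arctan(exp(y/R)) − 90° = 2·arctan(0.55694) − 90° = -31.76979934°.

lat -31.769799°, lon 34.389602°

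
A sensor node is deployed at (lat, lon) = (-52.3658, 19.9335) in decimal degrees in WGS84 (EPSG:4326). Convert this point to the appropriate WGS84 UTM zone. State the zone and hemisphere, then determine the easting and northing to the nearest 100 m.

Zone 34S: E 427400 m, N 4197700 m

Longitude 19.9335° lies in the 6° band [18°, 24°), giving zone 34; latitude is south of the equator, so 34S.
Zone 34 central meridian λ₀ = 6×34 − 183 = 21°; Δλ = -1.0665°.
Transverse Mercator on WGS84 with k₀ = 0.9996 gives E = 427383.531 m, N = 4197739.960 m.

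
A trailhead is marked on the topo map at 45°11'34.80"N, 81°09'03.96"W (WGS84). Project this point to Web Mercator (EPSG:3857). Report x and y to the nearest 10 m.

x -9033700 m, y 5651960 m

Web Mercator is spherical with R = a = 6378137 m.
x = R·λ = 6378137 × -1.416353887 = -9033699.129 m.
y = R·ln tan(π/4 + φ/2) = 6378137 × 0.886145395 = 5651956.733 m.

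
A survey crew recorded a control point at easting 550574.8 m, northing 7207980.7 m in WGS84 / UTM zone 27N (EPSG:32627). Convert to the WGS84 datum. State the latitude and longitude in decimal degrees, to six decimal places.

lat 64.991900°, lon -19.927800°

Zone 27N: λ₀ = -21°, k₀ = 0.9996, false easting 500000 m.
Meridian distance M = (N − FN)/k₀ = 7210865.0 m.
Inverse transverse Mercator on WGS84 gives φ = 64.99189983°, λ = -19.92779970°.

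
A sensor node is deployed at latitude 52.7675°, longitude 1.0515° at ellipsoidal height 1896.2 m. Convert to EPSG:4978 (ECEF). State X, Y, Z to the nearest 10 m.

X 3867810 m, Y 70990 m, Z 5056440 m

WGS84: a = 6378137 m, e² = 0.006694380; N(φ) = a/√(1−e²sin²φ) = 6391713.541 m.
X = (N+h)·cosφ·cosλ = 3867807.480 m; Y = (N+h)·cosφ·sinλ = 70990.503 m; Z = (N(1−e²)+h)·sinφ = 5056440.261 m.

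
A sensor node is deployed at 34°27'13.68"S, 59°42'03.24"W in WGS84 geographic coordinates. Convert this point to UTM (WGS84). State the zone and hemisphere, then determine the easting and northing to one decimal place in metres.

Longitude -59.7009° lies in the 6° band [-60°, -54°), giving zone 21; latitude is south of the equator, so 21S.
Zone 21 central meridian λ₀ = 6×21 − 183 = -57°; Δλ = -2.7009°.
Transverse Mercator on WGS84 with k₀ = 0.9996 gives E = 251878.575 m, N = 6184215.701 m.

Zone 21S: E 251878.6 m, N 6184215.7 m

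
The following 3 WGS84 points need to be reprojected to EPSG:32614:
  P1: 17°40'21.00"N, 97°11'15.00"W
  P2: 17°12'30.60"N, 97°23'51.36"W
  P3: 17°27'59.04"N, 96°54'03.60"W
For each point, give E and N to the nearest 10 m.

UTM zone 14N: λ₀ = -99°, k₀ = 0.9996.
P1 (17.6725°, -97.1875°) → (692253.408, 1954876.180) m.
P2 (17.2085°, -97.3976°) → (670393.367, 1903325.638) m.
P3 (17.4664°, -96.9010°) → (722905.512, 1932377.614) m.

P1: E 692250 m, N 1954880 m; P2: E 670390 m, N 1903330 m; P3: E 722910 m, N 1932380 m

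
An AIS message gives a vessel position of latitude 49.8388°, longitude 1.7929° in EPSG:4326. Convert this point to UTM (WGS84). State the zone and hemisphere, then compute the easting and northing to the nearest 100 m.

Zone 31N: E 413200 m, N 5521400 m

Longitude 1.7929° lies in the 6° band [0°, 6°), giving zone 31; latitude is north of the equator, so 31N.
Zone 31 central meridian λ₀ = 6×31 − 183 = 3°; Δλ = -1.2071°.
Transverse Mercator on WGS84 with k₀ = 0.9996 gives E = 413202.834 m, N = 5521406.798 m.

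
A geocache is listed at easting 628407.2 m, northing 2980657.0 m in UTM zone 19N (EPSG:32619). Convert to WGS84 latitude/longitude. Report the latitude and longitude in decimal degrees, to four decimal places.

Zone 19N: λ₀ = -69°, k₀ = 0.9996, false easting 500000 m.
Meridian distance M = (N − FN)/k₀ = 2981849.7 m.
Inverse transverse Mercator on WGS84 gives φ = 26.94190037°, λ = -67.70650010°.

lat 26.9419°, lon -67.7065°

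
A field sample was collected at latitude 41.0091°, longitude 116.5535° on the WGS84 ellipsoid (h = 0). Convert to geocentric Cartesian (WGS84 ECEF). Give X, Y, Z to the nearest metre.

X -2154668 m, Y 4311509 m, Z 4163186 m

WGS84: a = 6378137 m, e² = 0.006694380; N(φ) = a/√(1−e²sin²φ) = 6387349.104 m.
X = (N+h)·cosφ·cosλ = -2154668.125 m; Y = (N+h)·cosφ·sinλ = 4311509.097 m; Z = (N(1−e²)+h)·sinφ = 4163185.851 m.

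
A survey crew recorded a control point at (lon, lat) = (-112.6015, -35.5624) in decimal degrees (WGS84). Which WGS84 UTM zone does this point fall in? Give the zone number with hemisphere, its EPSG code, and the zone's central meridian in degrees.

Zone 12S (EPSG:32712), central meridian -111°

UTM zone = ⌊(λ + 180)/6⌋ + 1; -112.6015° ∈ [-114°, -108°) → zone 12.
Hemisphere: S (φ < 0).
Central meridian λ₀ = 6×12 − 183 = -111°.
EPSG code: 32712.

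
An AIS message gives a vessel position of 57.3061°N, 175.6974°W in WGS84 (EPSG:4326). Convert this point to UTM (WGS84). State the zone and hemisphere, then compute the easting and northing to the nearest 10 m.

Longitude -175.6974° lies in the 6° band [-180°, -174°), giving zone 1; latitude is north of the equator, so 1N.
Zone 1 central meridian λ₀ = 6×1 − 183 = -177°; Δλ = +1.3026°.
Transverse Mercator on WGS84 with k₀ = 0.9996 gives E = 578476.554 m, N = 6352211.169 m.

Zone 1N: E 578480 m, N 6352210 m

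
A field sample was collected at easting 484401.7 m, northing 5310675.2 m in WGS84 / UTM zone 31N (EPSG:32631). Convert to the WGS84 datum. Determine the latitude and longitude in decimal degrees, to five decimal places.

lat 47.94920°, lon 2.79110°

Zone 31N: λ₀ = 3°, k₀ = 0.9996, false easting 500000 m.
Meridian distance M = (N − FN)/k₀ = 5312800.3 m.
Inverse transverse Mercator on WGS84 gives φ = 47.94920040°, λ = 2.79109986°.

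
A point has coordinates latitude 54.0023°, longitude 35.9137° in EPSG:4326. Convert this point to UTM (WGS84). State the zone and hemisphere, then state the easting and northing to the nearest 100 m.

Longitude 35.9137° lies in the 6° band [30°, 36°), giving zone 36; latitude is north of the equator, so 36N.
Zone 36 central meridian λ₀ = 6×36 − 183 = 33°; Δλ = +2.9137°.
Transverse Mercator on WGS84 with k₀ = 0.9996 gives E = 690955.767 m, N = 5987707.213 m.

Zone 36N: E 691000 m, N 5987700 m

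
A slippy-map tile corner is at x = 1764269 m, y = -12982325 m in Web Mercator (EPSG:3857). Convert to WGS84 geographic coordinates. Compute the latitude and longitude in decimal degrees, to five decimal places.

lat -75.11600°, lon 15.84870°

R = 6378137 m. λ = x/R = 15.84869808°.
φ = 2·arctan(exp(y/R)) − 90° = 2·arctan(0.13062) − 90° = -75.11600040°.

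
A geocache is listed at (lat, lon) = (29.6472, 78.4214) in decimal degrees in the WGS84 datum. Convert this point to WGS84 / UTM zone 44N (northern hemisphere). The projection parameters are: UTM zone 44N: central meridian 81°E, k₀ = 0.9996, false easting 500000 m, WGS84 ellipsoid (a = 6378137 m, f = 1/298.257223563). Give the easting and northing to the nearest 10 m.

Zone 44 central meridian λ₀ = 6×44 − 183 = 81°; Δλ = -2.5786°.
Transverse Mercator on WGS84 with k₀ = 0.9996 gives E = 250381.683 m, N = 3282473.006 m.

E 250380 m, N 3282470 m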